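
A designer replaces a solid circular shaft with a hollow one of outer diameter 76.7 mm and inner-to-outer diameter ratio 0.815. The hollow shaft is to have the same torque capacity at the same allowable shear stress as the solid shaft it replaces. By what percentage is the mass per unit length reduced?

50.5 %

Equal τ_max and T ⇒ the solid shaft needs d_s³ = d_o³(1−k⁴), so d_s = 76.7·(1−0.815⁴)^(1/3) = 63.18 mm.
Area ratio A_h/A_s = d_o²(1−k²)/d_s² = (1−k²)/(1−k⁴)^(2/3) = 0.4949.
Mass saving = 1 − 0.4949 = 50.5 %.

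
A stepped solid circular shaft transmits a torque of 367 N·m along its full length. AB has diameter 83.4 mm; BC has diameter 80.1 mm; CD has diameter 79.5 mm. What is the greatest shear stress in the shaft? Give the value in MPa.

3.72 MPa

Under the same torque, τ_max = 16T/(πd³) is largest where d is smallest — segment CD (d = 79.5 mm).
τ_max = 16·367.0/(π·(0.0795)³) = 3.720×10^6 Pa.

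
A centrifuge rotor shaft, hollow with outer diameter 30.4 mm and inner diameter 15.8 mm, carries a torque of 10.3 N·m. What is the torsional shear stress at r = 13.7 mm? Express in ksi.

0.263 ksi

J = π(d_o⁴ − d_i⁴)/32 = π(0.0304⁴ − 0.0158⁴)/32 = 7.773×10^-8 m⁴.
Shear stress varies linearly with radius: τ = T·r/J = 10.30 × 0.0137 / 7.773×10^-8 = 1.815×10^6 Pa.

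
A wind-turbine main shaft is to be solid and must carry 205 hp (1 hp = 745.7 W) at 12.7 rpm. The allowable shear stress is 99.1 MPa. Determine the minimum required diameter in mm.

ω = 2π·12.7/60 = 1.330 rad/s, so T = P/ω = 205×745.7 / 1.330 = 114900 N·m.
For a solid shaft τ_max = 16T/(πd³), so d = (16T/(π τ_allow))^(1/3) = (16·114900/(π·9.91×10^7))^(1/3) = 0.1808 m.

181 mm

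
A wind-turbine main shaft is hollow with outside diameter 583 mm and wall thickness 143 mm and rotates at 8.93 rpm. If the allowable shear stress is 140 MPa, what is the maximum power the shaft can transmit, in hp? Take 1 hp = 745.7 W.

J = π(d_o⁴ − d_i⁴)/32 = π(0.583⁴ − 0.297⁴)/32 = 0.01058 m⁴.
T_max = τ_allow·J/r = 1.40×10^8 × 0.01058 / 0.291 = 5.080e6 N·m.
ω = 2π·8.93/60 = 0.9351 rad/s, so P_max = T_max·ω = 4.751×10^6 W.

6370 hp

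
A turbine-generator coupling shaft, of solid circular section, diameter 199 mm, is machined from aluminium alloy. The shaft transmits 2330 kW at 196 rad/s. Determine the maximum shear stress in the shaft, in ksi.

1.11 ksi

ω = 196 rad/s, so T = P/ω = 2330×10³ / 196.0 = 11890 N·m.
J = πd⁴/32 = π(0.199)⁴/32 = 1.540×10^-4 m⁴.
τ_max = T·r/J = 11890 × 0.0995 / 1.540×10^-4 = 7.683×10^6 Pa.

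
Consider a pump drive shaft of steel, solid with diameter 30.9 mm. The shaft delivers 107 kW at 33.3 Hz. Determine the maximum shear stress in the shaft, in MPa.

88.3 MPa

ω = 2π·33.3 = 209.2 rad/s, so T = P/ω = 107×10³ / 209.2 = 511.4 N·m.
J = πd⁴/32 = π(0.0309)⁴/32 = 8.950×10^-8 m⁴.
τ_max = T·r/J = 511.4 × 0.0154 / 8.950×10^-8 = 8.828×10^7 Pa.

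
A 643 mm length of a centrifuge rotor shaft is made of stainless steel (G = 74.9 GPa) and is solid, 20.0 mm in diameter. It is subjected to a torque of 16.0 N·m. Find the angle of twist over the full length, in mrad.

J = πd⁴/32 = π(0.0200)⁴/32 = 1.571×10^-8 m⁴.
θ = T·L/(G·J) = 16.00 × 0.643 / (74.9×10⁹ × 1.571×10^-8) = 8.744×10^-3 rad.

8.74 mrad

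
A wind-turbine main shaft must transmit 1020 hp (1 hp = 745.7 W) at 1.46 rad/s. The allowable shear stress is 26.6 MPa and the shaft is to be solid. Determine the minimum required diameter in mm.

ω = 1.46 rad/s, so T = P/ω = 1020×745.7 / 1.460 = 521000 N·m.
For a solid shaft τ_max = 16T/(πd³), so d = (16T/(π τ_allow))^(1/3) = (16·521000/(π·2.66×10^7))^(1/3) = 0.4638 m.

464 mm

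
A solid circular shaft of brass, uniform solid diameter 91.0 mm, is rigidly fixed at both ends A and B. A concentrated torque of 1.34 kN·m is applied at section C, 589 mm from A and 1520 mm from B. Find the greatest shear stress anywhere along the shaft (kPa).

With uniform GJ and both ends fixed, compatibility θ_AC = θ_CB gives T_A·a = T_B·b, together with T_A + T_B = T₀.
T_A = T₀·b/(a+b) = 1340·1520/2109 = 965.8 N·m; T_B = 374.2 N·m.
τ in each portion: τ_AC = 6.53×10^6 Pa, τ_CB = 2.53×10^6 Pa; maximum is in AC.
τ_max = T_AC·r/J = 965.8·0.0455/6.73×10^-6 = 6.527×10^6 Pa.

6530 kPa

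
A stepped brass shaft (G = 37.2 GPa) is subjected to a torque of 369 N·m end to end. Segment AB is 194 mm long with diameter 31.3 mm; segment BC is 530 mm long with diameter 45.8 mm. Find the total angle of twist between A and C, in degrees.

1.87°

J_AB = π(0.0313)⁴/32 = 9.42×10^-8 m⁴; J_BC = π(0.0458)⁴/32 = 4.32×10^-7 m⁴.
θ = (T/G)·Σ L_i/J_i = (369.0/37.2×10⁹)·(0.194/9.42×10^-8 + 0.530/4.32×10^-7) = 0.03259 rad.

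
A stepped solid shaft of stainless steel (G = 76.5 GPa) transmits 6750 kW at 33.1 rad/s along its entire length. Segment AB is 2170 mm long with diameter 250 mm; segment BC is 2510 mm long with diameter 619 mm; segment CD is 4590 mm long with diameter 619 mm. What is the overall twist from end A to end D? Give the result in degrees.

0.939°

ω = 33.1 rad/s, so T = P/ω = 6750×10³ / 33.10 = 203900 N·m.
J_AB = π(0.250)⁴/32 = 3.83×10^-4 m⁴; J_BC = π(0.619)⁴/32 = 0.0144 m⁴; J_CD = π(0.619)⁴/32 = 0.0144 m⁴.
θ = (T/G)·Σ L_i/J_i = (203900/76.5×10⁹)·(2.17/3.83×10^-4 + 2.51/0.0144 + 4.59/0.0144) = 0.01640 rad.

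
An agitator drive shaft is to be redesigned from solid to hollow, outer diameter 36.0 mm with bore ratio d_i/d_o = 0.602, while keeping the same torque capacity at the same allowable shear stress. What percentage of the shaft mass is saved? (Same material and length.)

30.0 %

Equal τ_max and T ⇒ the solid shaft needs d_s³ = d_o³(1−k⁴), so d_s = 36.0·(1−0.602⁴)^(1/3) = 34.35 mm.
Area ratio A_h/A_s = d_o²(1−k²)/d_s² = (1−k²)/(1−k⁴)^(2/3) = 0.7003.
Mass saving = 1 − 0.7003 = 30.0 %.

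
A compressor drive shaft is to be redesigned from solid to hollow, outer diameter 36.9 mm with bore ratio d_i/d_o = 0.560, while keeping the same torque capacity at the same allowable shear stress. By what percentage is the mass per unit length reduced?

Equal τ_max and T ⇒ the solid shaft needs d_s³ = d_o³(1−k⁴), so d_s = 36.9·(1−0.560⁴)^(1/3) = 35.65 mm.
Area ratio A_h/A_s = d_o²(1−k²)/d_s² = (1−k²)/(1−k⁴)^(2/3) = 0.7354.
Mass saving = 1 − 0.7354 = 26.5 %.

26.5 %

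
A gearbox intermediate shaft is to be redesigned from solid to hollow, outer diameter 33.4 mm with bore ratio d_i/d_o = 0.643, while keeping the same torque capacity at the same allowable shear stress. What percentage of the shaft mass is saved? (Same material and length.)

33.5 %

Equal τ_max and T ⇒ the solid shaft needs d_s³ = d_o³(1−k⁴), so d_s = 33.4·(1−0.643⁴)^(1/3) = 31.38 mm.
Area ratio A_h/A_s = d_o²(1−k²)/d_s² = (1−k²)/(1−k⁴)^(2/3) = 0.6646.
Mass saving = 1 − 0.6646 = 33.5 %.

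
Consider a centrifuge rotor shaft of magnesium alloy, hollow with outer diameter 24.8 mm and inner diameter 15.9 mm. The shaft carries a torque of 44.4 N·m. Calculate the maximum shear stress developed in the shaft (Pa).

1.78e7 Pa

J = π(d_o⁴ − d_i⁴)/32 = π(0.0248⁴ − 0.0159⁴)/32 = 3.086×10^-8 m⁴.
τ_max = T·r/J = 44.40 × 0.0124 / 3.086×10^-8 = 1.784×10^7 Pa.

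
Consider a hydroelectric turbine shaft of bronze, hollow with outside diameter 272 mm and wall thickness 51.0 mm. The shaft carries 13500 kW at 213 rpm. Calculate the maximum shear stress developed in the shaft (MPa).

ω = 2π·213/60 = 22.31 rad/s, so T = P/ω = 13500×10³ / 22.31 = 605200 N·m.
J = π(d_o⁴ − d_i⁴)/32 = π(0.272⁴ − 0.170⁴)/32 = 4.554×10^-4 m⁴.
τ_max = T·r/J = 605200 × 0.136 / 4.554×10^-4 = 1.808×10^8 Pa.

181 MPa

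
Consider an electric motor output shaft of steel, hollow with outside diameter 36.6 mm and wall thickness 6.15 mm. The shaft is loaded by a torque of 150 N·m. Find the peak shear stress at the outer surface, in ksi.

2.80 ksi

J = π(d_o⁴ − d_i⁴)/32 = π(0.0366⁴ − 0.0243⁴)/32 = 1.419×10^-7 m⁴.
τ_max = T·r/J = 150.0 × 0.0183 / 1.419×10^-7 = 1.934×10^7 Pa.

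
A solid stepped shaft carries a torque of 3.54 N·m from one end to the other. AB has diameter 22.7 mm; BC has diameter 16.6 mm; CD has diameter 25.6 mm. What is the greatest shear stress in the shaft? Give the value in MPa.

3.94 MPa

Under the same torque, τ_max = 16T/(πd³) is largest where d is smallest — segment BC (d = 16.6 mm).
τ_max = 16·3.540/(π·(0.0166)³) = 3.941×10^6 Pa.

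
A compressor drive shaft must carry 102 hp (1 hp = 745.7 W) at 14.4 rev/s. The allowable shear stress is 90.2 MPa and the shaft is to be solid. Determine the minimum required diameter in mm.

ω = 2π·14.4 = 90.48 rad/s, so T = P/ω = 102×745.7 / 90.48 = 840.7 N·m.
For a solid shaft τ_max = 16T/(πd³), so d = (16T/(π τ_allow))^(1/3) = (16·840.7/(π·9.02×10^7))^(1/3) = 0.03621 m.

36.2 mm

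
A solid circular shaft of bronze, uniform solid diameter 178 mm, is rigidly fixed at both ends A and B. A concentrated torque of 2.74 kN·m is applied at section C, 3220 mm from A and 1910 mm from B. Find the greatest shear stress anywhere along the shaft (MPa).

With uniform GJ and both ends fixed, compatibility θ_AC = θ_CB gives T_A·a = T_B·b, together with T_A + T_B = T₀.
T_A = T₀·b/(a+b) = 2740·1910/5130 = 1020 N·m; T_B = 1720 N·m.
τ in each portion: τ_AC = 9.21×10^5 Pa, τ_CB = 1.55×10^6 Pa; maximum is in CB.
τ_max = T_CB·r/J = 1720·0.0890/9.86×10^-5 = 1.553×10^6 Pa.

1.55 MPa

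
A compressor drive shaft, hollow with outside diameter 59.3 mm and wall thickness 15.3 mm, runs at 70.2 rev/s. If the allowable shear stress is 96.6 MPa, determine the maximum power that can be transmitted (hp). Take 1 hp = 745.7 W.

J = π(d_o⁴ − d_i⁴)/32 = π(0.0593⁴ − 0.0287⁴)/32 = 1.147×10^-6 m⁴.
T_max = τ_allow·J/r = 9.66×10^7 × 1.147×10^-6 / 0.0296 = 3738 N·m.
ω = 2π·70.2 = 441.1 rad/s, so P_max = T_max·ω = 1.649×10^6 W.

2210 hp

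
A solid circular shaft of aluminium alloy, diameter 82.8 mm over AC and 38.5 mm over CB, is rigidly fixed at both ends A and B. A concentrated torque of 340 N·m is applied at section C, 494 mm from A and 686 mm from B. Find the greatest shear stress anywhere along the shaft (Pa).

2.95e6 Pa

Compatibility: T_A·a/J_AC = T_B·b/J_CB with T_A + T_B = T₀.
J_AC = 4.61×10^-6 m⁴, J_CB = 2.16×10^-7 m⁴, so T_A = T₀·(J_AC/a)/((J_AC/a)+(J_CB/b)) = 328.9 N·m, T_B = 11.07 N·m.
τ in each portion: τ_AC = 2.95×10^6 Pa, τ_CB = 9.88×10^5 Pa; maximum is in AC.
τ_max = T_AC·r/J = 328.9·0.0414/4.61×10^-6 = 2.951×10^6 Pa.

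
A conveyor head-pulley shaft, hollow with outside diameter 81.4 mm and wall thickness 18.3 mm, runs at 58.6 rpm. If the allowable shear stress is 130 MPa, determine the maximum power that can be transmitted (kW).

J = π(d_o⁴ − d_i⁴)/32 = π(0.0814⁴ − 0.0448⁴)/32 = 3.915×10^-6 m⁴.
T_max = τ_allow·J/r = 1.30×10^8 × 3.915×10^-6 / 0.0407 = 12500 N·m.
ω = 2π·58.6/60 = 6.137 rad/s, so P_max = T_max·ω = 7.673×10^4 W.

76.7 kW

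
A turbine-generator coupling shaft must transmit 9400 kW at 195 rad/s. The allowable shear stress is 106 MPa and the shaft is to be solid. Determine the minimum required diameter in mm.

ω = 195 rad/s, so T = P/ω = 9400×10³ / 195.0 = 48210 N·m.
For a solid shaft τ_max = 16T/(πd³), so d = (16T/(π τ_allow))^(1/3) = (16·48210/(π·1.06×10^8))^(1/3) = 0.1323 m.

132 mm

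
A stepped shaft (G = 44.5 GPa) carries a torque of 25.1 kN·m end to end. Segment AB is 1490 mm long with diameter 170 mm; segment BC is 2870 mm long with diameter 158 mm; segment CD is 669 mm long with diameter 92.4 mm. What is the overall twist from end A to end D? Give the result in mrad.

89.4 mrad

J_AB = π(0.170)⁴/32 = 8.20×10^-5 m⁴; J_BC = π(0.158)⁴/32 = 6.12×10^-5 m⁴; J_CD = π(0.0924)⁴/32 = 7.16×10^-6 m⁴.
θ = (T/G)·Σ L_i/J_i = (25100/44.5×10⁹)·(1.49/8.20×10^-5 + 2.87/6.12×10^-5 + 0.669/7.16×10^-6) = 0.08944 rad.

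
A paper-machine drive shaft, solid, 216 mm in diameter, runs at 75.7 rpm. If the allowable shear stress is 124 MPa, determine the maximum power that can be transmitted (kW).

1950 kW

J = πd⁴/32 = π(0.216)⁴/32 = 2.137×10^-4 m⁴.
T_max = τ_allow·J/r = 1.24×10^8 × 2.137×10^-4 / 0.108 = 245400 N·m.
ω = 2π·75.7/60 = 7.927 rad/s, so P_max = T_max·ω = 1.945×10^6 W.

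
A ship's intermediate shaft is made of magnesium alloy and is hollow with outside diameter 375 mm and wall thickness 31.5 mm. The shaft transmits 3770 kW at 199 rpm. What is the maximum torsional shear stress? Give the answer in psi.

ω = 2π·199/60 = 20.84 rad/s, so T = P/ω = 3770×10³ / 20.84 = 180900 N·m.
J = π(d_o⁴ − d_i⁴)/32 = π(0.375⁴ − 0.312⁴)/32 = 1.011×10^-3 m⁴.
τ_max = T·r/J = 180900 × 0.188 / 1.011×10^-3 = 3.355×10^7 Pa.

4870 psi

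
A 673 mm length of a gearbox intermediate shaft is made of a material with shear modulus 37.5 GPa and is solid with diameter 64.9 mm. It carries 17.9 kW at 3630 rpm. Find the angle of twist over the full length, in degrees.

ω = 2π·3630/60 = 380.1 rad/s, so T = P/ω = 17.9×10³ / 380.1 = 47.09 N·m.
J = πd⁴/32 = π(0.0649)⁴/32 = 1.742×10^-6 m⁴.
θ = T·L/(G·J) = 47.09 × 0.673 / (37.5×10⁹ × 1.742×10^-6) = 4.852×10^-4 rad.

0.0278°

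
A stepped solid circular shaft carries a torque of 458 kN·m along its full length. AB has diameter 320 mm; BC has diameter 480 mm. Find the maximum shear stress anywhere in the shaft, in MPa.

71.2 MPa

Under the same torque, τ_max = 16T/(πd³) is largest where d is smallest — segment AB (d = 320 mm).
τ_max = 16·458000/(π·(0.320)³) = 7.118×10^7 Pa.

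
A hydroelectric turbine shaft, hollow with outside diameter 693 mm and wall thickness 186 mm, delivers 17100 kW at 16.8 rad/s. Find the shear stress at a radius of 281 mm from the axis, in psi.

1920 psi

ω = 16.8 rad/s, so T = P/ω = 17100×10³ / 16.80 = 1.018e6 N·m.
J = π(d_o⁴ − d_i⁴)/32 = π(0.693⁴ − 0.321⁴)/32 = 0.02160 m⁴.
Shear stress varies linearly with radius: τ = T·r/J = 1.018e6 × 0.281 / 0.02160 = 1.324×10^7 Pa.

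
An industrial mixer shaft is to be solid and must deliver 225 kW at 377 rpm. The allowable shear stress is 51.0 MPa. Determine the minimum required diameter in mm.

ω = 2π·377/60 = 39.48 rad/s, so T = P/ω = 225×10³ / 39.48 = 5699 N·m.
For a solid shaft τ_max = 16T/(πd³), so d = (16T/(π τ_allow))^(1/3) = (16·5699/(π·5.10×10^7))^(1/3) = 0.08287 m.

82.9 mm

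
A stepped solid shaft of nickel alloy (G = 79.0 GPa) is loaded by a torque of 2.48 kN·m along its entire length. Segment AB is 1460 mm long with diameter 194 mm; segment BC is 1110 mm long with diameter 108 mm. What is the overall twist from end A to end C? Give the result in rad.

J_AB = π(0.194)⁴/32 = 1.39×10^-4 m⁴; J_BC = π(0.108)⁴/32 = 1.34×10^-5 m⁴.
θ = (T/G)·Σ L_i/J_i = (2480/79.0×10⁹)·(1.46/1.39×10^-4 + 1.11/1.34×10^-5) = 2.938×10^-3 rad.

0.00294 rad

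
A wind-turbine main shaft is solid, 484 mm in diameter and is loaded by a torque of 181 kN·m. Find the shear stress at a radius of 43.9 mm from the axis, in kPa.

1470 kPa

J = πd⁴/32 = π(0.484)⁴/32 = 5.387×10^-3 m⁴.
Shear stress varies linearly with radius: τ = T·r/J = 181000 × 0.0439 / 5.387×10^-3 = 1.475×10^6 Pa.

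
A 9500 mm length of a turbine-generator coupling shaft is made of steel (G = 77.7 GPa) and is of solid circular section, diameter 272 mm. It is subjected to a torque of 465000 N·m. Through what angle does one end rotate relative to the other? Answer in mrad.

J = πd⁴/32 = π(0.272)⁴/32 = 5.374×10^-4 m⁴.
θ = T·L/(G·J) = 465000 × 9.50 / (77.7×10⁹ × 5.374×10^-4) = 0.1058 rad.

106 mrad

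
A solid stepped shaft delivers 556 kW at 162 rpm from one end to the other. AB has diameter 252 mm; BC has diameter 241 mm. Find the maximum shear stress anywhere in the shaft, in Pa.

1.19e7 Pa

ω = 2π·162/60 = 16.96 rad/s, so T = P/ω = 556×10³ / 16.96 = 32770 N·m.
Under the same torque, τ_max = 16T/(πd³) is largest where d is smallest — segment BC (d = 241 mm).
τ_max = 16·32770/(π·(0.241)³) = 1.192×10^7 Pa.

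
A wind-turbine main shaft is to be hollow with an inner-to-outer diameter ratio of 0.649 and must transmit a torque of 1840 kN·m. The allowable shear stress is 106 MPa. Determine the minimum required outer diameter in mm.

For a hollow shaft with d_i/d_o = 0.649: τ_max = 16T/(π d_o³ (1−k⁴)), so d_o = [16T/(π τ_allow (1−k⁴))]^(1/3) = [16·1.840e6/(π·1.06×10^8·0.8226)]^(1/3) = 0.4754 m.

475 mm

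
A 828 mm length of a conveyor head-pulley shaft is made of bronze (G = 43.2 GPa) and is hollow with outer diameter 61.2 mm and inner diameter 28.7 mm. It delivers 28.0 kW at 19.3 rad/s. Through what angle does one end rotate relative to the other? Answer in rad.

0.0212 rad

ω = 19.3 rad/s, so T = P/ω = 28.0×10³ / 19.30 = 1451 N·m.
J = π(d_o⁴ − d_i⁴)/32 = π(0.0612⁴ − 0.0287⁴)/32 = 1.311×10^-6 m⁴.
θ = T·L/(G·J) = 1451 × 0.828 / (43.2×10⁹ × 1.311×10^-6) = 0.02122 rad.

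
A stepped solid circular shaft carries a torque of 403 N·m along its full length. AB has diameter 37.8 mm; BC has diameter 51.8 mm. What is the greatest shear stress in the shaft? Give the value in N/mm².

Under the same torque, τ_max = 16T/(πd³) is largest where d is smallest — segment AB (d = 37.8 mm).
τ_max = 16·403.0/(π·(0.0378)³) = 3.800×10^7 Pa.

38.0 N/mm²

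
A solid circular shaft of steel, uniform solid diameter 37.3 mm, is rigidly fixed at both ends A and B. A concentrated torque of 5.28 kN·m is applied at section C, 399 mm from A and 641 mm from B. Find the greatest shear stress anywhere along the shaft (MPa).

319 MPa

With uniform GJ and both ends fixed, compatibility θ_AC = θ_CB gives T_A·a = T_B·b, together with T_A + T_B = T₀.
T_A = T₀·b/(a+b) = 5280·641/1040 = 3254 N·m; T_B = 2026 N·m.
τ in each portion: τ_AC = 3.19×10^8 Pa, τ_CB = 1.99×10^8 Pa; maximum is in AC.
τ_max = T_AC·r/J = 3254·0.0186/1.90×10^-7 = 3.194×10^8 Pa.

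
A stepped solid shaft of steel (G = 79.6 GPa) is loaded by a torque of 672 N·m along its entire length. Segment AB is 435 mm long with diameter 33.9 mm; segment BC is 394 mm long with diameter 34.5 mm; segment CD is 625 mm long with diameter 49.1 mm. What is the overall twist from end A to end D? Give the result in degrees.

3.52°

J_AB = π(0.0339)⁴/32 = 1.30×10^-7 m⁴; J_BC = π(0.0345)⁴/32 = 1.39×10^-7 m⁴; J_CD = π(0.0491)⁴/32 = 5.71×10^-7 m⁴.
θ = (T/G)·Σ L_i/J_i = (672.0/79.6×10⁹)·(0.435/1.30×10^-7 + 0.394/1.39×10^-7 + 0.625/5.71×10^-7) = 0.06149 rad.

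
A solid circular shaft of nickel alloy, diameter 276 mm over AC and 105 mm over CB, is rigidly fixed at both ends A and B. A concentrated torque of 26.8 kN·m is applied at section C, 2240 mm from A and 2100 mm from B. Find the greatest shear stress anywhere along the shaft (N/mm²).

6.35 N/mm²

Compatibility: T_A·a/J_AC = T_B·b/J_CB with T_A + T_B = T₀.
J_AC = 5.70×10^-4 m⁴, J_CB = 1.19×10^-5 m⁴, so T_A = T₀·(J_AC/a)/((J_AC/a)+(J_CB/b)) = 26210 N·m, T_B = 585.7 N·m.
τ in each portion: τ_AC = 6.35×10^6 Pa, τ_CB = 2.58×10^6 Pa; maximum is in AC.
τ_max = T_AC·r/J = 26210·0.138/5.70×10^-4 = 6.350×10^6 Pa.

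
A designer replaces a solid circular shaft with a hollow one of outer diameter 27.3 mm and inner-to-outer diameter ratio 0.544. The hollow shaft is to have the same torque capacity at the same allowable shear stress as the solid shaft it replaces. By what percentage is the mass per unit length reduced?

25.2 %

Equal τ_max and T ⇒ the solid shaft needs d_s³ = d_o³(1−k⁴), so d_s = 27.3·(1−0.544⁴)^(1/3) = 26.48 mm.
Area ratio A_h/A_s = d_o²(1−k²)/d_s² = (1−k²)/(1−k⁴)^(2/3) = 0.7484.
Mass saving = 1 − 0.7484 = 25.2 %.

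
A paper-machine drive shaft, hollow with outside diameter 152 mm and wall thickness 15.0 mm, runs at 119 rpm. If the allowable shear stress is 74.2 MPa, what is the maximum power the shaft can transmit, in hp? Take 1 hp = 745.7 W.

500 hp

J = π(d_o⁴ − d_i⁴)/32 = π(0.152⁴ − 0.122⁴)/32 = 3.066×10^-5 m⁴.
T_max = τ_allow·J/r = 7.42×10^7 × 3.066×10^-5 / 0.0760 = 29930 N·m.
ω = 2π·119/60 = 12.46 rad/s, so P_max = T_max·ω = 3.730×10^5 W.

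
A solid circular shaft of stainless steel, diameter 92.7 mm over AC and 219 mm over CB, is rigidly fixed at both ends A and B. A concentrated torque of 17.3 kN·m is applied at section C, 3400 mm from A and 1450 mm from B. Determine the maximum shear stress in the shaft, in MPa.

8.28 MPa

Compatibility: T_A·a/J_AC = T_B·b/J_CB with T_A + T_B = T₀.
J_AC = 7.25×10^-6 m⁴, J_CB = 2.26×10^-4 m⁴, so T_A = T₀·(J_AC/a)/((J_AC/a)+(J_CB/b)) = 233.7 N·m, T_B = 17070 N·m.
τ in each portion: τ_AC = 1.49×10^6 Pa, τ_CB = 8.28×10^6 Pa; maximum is in CB.
τ_max = T_CB·r/J = 17070·0.110/2.26×10^-4 = 8.275×10^6 Pa.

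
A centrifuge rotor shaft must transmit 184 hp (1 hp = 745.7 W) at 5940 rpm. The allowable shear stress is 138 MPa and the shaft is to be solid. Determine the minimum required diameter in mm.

20.1 mm

ω = 2π·5940/60 = 622.0 rad/s, so T = P/ω = 184×745.7 / 622.0 = 220.6 N·m.
For a solid shaft τ_max = 16T/(πd³), so d = (16T/(π τ_allow))^(1/3) = (16·220.6/(π·1.38×10^8))^(1/3) = 0.02012 m.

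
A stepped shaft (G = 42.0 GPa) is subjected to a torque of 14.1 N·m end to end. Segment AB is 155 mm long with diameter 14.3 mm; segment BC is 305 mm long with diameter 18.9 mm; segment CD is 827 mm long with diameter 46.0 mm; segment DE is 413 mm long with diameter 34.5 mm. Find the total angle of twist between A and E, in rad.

0.0225 rad

J_AB = π(0.0143)⁴/32 = 4.11×10^-9 m⁴; J_BC = π(0.0189)⁴/32 = 1.25×10^-8 m⁴; J_CD = π(0.0460)⁴/32 = 4.40×10^-7 m⁴; J_DE = π(0.0345)⁴/32 = 1.39×10^-7 m⁴.
θ = (T/G)·Σ L_i/J_i = (14.10/42.0×10⁹)·(0.155/4.11×10^-9 + 0.305/1.25×10^-8 + 0.827/4.40×10^-7 + 0.413/1.39×10^-7) = 0.02248 rad.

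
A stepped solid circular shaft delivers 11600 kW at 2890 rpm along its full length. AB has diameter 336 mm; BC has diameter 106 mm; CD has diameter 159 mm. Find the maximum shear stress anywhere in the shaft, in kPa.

ω = 2π·2890/60 = 302.6 rad/s, so T = P/ω = 11600×10³ / 302.6 = 38330 N·m.
Under the same torque, τ_max = 16T/(πd³) is largest where d is smallest — segment BC (d = 106 mm).
τ_max = 16·38330/(π·(0.106)³) = 1.639×10^8 Pa.

164000 kPa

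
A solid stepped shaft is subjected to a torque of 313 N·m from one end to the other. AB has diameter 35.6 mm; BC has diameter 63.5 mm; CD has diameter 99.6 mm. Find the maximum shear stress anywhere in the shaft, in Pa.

3.53e7 Pa

Under the same torque, τ_max = 16T/(πd³) is largest where d is smallest — segment AB (d = 35.6 mm).
τ_max = 16·313.0/(π·(0.0356)³) = 3.533×10^7 Pa.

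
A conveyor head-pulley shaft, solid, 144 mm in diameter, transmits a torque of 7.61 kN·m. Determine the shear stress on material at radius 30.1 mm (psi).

J = πd⁴/32 = π(0.144)⁴/32 = 4.221×10^-5 m⁴.
Shear stress varies linearly with radius: τ = T·r/J = 7610 × 0.0301 / 4.221×10^-5 = 5.426×10^6 Pa.

787 psi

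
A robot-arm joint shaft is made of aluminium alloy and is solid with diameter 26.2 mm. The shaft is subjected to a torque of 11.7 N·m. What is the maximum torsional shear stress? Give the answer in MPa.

J = πd⁴/32 = π(0.0262)⁴/32 = 4.626×10^-8 m⁴.
τ_max = T·r/J = 11.70 × 0.0131 / 4.626×10^-8 = 3.313×10^6 Pa.

3.31 MPa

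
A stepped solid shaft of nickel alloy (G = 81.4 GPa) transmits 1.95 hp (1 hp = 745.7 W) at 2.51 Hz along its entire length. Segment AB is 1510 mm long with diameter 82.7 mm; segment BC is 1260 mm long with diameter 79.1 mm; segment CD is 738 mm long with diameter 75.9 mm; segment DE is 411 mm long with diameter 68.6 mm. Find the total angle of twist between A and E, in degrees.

0.0696°

ω = 2π·2.51 = 15.77 rad/s, so T = P/ω = 1.95×745.7 / 15.77 = 92.20 N·m.
J_AB = π(0.0827)⁴/32 = 4.59×10^-6 m⁴; J_BC = π(0.0791)⁴/32 = 3.84×10^-6 m⁴; J_CD = π(0.0759)⁴/32 = 3.26×10^-6 m⁴; J_DE = π(0.0686)⁴/32 = 2.17×10^-6 m⁴.
θ = (T/G)·Σ L_i/J_i = (92.20/81.4×10⁹)·(1.51/4.59×10^-6 + 1.26/3.84×10^-6 + 0.738/3.26×10^-6 + 0.411/2.17×10^-6) = 1.215×10^-3 rad.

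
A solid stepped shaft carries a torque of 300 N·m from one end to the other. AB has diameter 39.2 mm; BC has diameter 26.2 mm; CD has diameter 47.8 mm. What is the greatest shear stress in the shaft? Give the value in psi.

12300 psi

Under the same torque, τ_max = 16T/(πd³) is largest where d is smallest — segment BC (d = 26.2 mm).
τ_max = 16·300.0/(π·(0.0262)³) = 8.495×10^7 Pa.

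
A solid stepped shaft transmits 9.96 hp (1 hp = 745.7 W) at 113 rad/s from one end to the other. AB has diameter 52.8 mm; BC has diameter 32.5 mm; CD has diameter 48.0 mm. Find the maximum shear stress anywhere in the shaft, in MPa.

ω = 113 rad/s, so T = P/ω = 9.96×745.7 / 113.0 = 65.73 N·m.
Under the same torque, τ_max = 16T/(πd³) is largest where d is smallest — segment BC (d = 32.5 mm).
τ_max = 16·65.73/(π·(0.0325)³) = 9.751×10^6 Pa.

9.75 MPa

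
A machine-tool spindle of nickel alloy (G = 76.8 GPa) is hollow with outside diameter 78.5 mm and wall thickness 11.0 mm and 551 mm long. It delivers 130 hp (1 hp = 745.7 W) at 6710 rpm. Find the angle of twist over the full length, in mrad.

ω = 2π·6710/60 = 702.7 rad/s, so T = P/ω = 130×745.7 / 702.7 = 138.0 N·m.
J = π(d_o⁴ − d_i⁴)/32 = π(0.0785⁴ − 0.0565⁴)/32 = 2.728×10^-6 m⁴.
θ = T·L/(G·J) = 138.0 × 0.551 / (76.8×10⁹ × 2.728×10^-6) = 3.629×10^-4 rad.

0.363 mrad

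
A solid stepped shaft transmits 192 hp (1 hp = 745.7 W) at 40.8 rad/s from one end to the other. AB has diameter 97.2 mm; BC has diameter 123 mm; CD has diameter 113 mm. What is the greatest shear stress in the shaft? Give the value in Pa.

1.95e7 Pa

ω = 40.8 rad/s, so T = P/ω = 192×745.7 / 40.80 = 3509 N·m.
Under the same torque, τ_max = 16T/(πd³) is largest where d is smallest — segment AB (d = 97.2 mm).
τ_max = 16·3509/(π·(0.0972)³) = 1.946×10^7 Pa.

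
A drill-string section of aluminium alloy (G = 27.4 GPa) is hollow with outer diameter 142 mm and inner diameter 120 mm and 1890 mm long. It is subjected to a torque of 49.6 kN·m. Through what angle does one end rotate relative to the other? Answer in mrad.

J = π(d_o⁴ − d_i⁴)/32 = π(0.142⁴ − 0.120⁴)/32 = 1.956×10^-5 m⁴.
θ = T·L/(G·J) = 49600 × 1.89 / (27.4×10⁹ × 1.956×10^-5) = 0.1749 rad.

175 mrad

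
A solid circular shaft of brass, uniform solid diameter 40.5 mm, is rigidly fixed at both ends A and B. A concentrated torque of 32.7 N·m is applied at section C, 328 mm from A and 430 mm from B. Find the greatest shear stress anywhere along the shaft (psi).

With uniform GJ and both ends fixed, compatibility θ_AC = θ_CB gives T_A·a = T_B·b, together with T_A + T_B = T₀.
T_A = T₀·b/(a+b) = 32.70·430/758.0 = 18.55 N·m; T_B = 14.15 N·m.
τ in each portion: τ_AC = 1.42×10^6 Pa, τ_CB = 1.08×10^6 Pa; maximum is in AC.
τ_max = T_AC·r/J = 18.55·0.0203/2.64×10^-7 = 1.422×10^6 Pa.

206 psi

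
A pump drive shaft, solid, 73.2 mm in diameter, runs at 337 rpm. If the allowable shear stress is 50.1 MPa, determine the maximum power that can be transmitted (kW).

136 kW

J = πd⁴/32 = π(0.0732)⁴/32 = 2.819×10^-6 m⁴.
T_max = τ_allow·J/r = 5.01×10^7 × 2.819×10^-6 / 0.0366 = 3858 N·m.
ω = 2π·337/60 = 35.29 rad/s, so P_max = T_max·ω = 1.362×10^5 W.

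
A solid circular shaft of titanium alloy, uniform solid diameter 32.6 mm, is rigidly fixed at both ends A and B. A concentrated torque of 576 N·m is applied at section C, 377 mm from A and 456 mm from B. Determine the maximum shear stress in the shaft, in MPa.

46.4 MPa

With uniform GJ and both ends fixed, compatibility θ_AC = θ_CB gives T_A·a = T_B·b, together with T_A + T_B = T₀.
T_A = T₀·b/(a+b) = 576.0·456/833.0 = 315.3 N·m; T_B = 260.7 N·m.
τ in each portion: τ_AC = 4.64×10^7 Pa, τ_CB = 3.83×10^7 Pa; maximum is in AC.
τ_max = T_AC·r/J = 315.3·0.0163/1.11×10^-7 = 4.635×10^7 Pa.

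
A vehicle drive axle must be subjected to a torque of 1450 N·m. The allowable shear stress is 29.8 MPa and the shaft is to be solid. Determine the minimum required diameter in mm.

For a solid shaft τ_max = 16T/(πd³), so d = (16T/(π τ_allow))^(1/3) = (16·1450/(π·2.98×10^7))^(1/3) = 0.06281 m.

62.8 mm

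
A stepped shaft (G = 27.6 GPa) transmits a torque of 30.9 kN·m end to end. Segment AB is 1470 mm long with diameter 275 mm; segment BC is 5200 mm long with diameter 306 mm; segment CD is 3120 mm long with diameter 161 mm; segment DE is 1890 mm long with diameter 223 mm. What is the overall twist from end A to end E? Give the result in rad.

0.0714 rad

J_AB = π(0.275)⁴/32 = 5.61×10^-4 m⁴; J_BC = π(0.306)⁴/32 = 8.61×10^-4 m⁴; J_CD = π(0.161)⁴/32 = 6.60×10^-5 m⁴; J_DE = π(0.223)⁴/32 = 2.43×10^-4 m⁴.
θ = (T/G)·Σ L_i/J_i = (30900/27.6×10⁹)·(1.47/5.61×10^-4 + 5.20/8.61×10^-4 + 3.12/6.60×10^-5 + 1.89/2.43×10^-4) = 0.07136 rad.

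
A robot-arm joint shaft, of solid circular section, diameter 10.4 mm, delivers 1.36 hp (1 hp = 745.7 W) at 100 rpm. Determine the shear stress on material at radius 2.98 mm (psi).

ω = 2π·100/60 = 10.47 rad/s, so T = P/ω = 1.36×745.7 / 10.47 = 96.84 N·m.
J = πd⁴/32 = π(0.0104)⁴/32 = 1.149×10^-9 m⁴.
Shear stress varies linearly with radius: τ = T·r/J = 96.84 × 0.00298 / 1.149×10^-9 = 2.513×10^8 Pa.

36400 psi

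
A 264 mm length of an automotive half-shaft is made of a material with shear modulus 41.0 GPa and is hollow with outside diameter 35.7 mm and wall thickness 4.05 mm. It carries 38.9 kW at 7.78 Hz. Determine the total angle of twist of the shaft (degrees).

ω = 2π·7.78 = 48.88 rad/s, so T = P/ω = 38.9×10³ / 48.88 = 795.8 N·m.
J = π(d_o⁴ − d_i⁴)/32 = π(0.0357⁴ − 0.0276⁴)/32 = 1.025×10^-7 m⁴.
θ = T·L/(G·J) = 795.8 × 0.264 / (41.0×10⁹ × 1.025×10^-7) = 0.04999 rad.

2.86°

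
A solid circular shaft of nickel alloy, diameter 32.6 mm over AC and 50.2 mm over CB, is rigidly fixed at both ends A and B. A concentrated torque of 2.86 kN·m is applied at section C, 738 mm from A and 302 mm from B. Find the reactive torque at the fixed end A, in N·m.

Compatibility: T_A·a/J_AC = T_B·b/J_CB with T_A + T_B = T₀.
J_AC = 1.11×10^-7 m⁴, J_CB = 6.23×10^-7 m⁴, so T_A = T₀·(J_AC/a)/((J_AC/a)+(J_CB/b)) = 194.0 N·m, T_B = 2666 N·m.

194 N·m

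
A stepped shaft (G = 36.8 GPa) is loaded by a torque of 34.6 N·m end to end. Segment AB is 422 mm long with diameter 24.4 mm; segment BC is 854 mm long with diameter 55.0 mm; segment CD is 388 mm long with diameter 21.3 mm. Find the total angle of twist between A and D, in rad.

0.0303 rad

J_AB = π(0.0244)⁴/32 = 3.48×10^-8 m⁴; J_BC = π(0.0550)⁴/32 = 8.98×10^-7 m⁴; J_CD = π(0.0213)⁴/32 = 2.02×10^-8 m⁴.
θ = (T/G)·Σ L_i/J_i = (34.60/36.8×10⁹)·(0.422/3.48×10^-8 + 0.854/8.98×10^-7 + 0.388/2.02×10^-8) = 0.03035 rad.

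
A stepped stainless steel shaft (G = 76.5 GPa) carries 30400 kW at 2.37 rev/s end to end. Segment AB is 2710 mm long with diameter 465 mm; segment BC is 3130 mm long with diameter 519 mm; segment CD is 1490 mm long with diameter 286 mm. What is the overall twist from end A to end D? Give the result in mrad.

88.0 mrad

ω = 2π·2.37 = 14.89 rad/s, so T = P/ω = 30400×10³ / 14.89 = 2.041e6 N·m.
J_AB = π(0.465)⁴/32 = 4.59×10^-3 m⁴; J_BC = π(0.519)⁴/32 = 7.12×10^-3 m⁴; J_CD = π(0.286)⁴/32 = 6.57×10^-4 m⁴.
θ = (T/G)·Σ L_i/J_i = (2.041e6/76.5×10⁹)·(2.71/4.59×10^-3 + 3.13/7.12×10^-3 + 1.49/6.57×10^-4) = 0.08802 rad.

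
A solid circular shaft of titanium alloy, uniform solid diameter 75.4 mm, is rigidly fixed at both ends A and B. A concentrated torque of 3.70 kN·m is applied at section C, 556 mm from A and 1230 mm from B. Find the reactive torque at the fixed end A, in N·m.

2550 N·m

With uniform GJ and both ends fixed, compatibility θ_AC = θ_CB gives T_A·a = T_B·b, together with T_A + T_B = T₀.
T_A = T₀·b/(a+b) = 3700·1230/1786 = 2548 N·m; T_B = 1152 N·m.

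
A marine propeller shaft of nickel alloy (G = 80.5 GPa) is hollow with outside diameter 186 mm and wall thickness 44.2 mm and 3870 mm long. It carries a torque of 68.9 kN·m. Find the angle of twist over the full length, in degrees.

J = π(d_o⁴ − d_i⁴)/32 = π(0.186⁴ − 0.0976⁴)/32 = 1.086×10^-4 m⁴.
θ = T·L/(G·J) = 68900 × 3.87 / (80.5×10⁹ × 1.086×10^-4) = 0.03050 rad.

1.75°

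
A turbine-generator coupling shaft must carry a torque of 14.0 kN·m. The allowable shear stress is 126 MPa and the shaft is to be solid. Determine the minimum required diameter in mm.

82.7 mm

For a solid shaft τ_max = 16T/(πd³), so d = (16T/(π τ_allow))^(1/3) = (16·14000/(π·1.26×10^8))^(1/3) = 0.08271 m.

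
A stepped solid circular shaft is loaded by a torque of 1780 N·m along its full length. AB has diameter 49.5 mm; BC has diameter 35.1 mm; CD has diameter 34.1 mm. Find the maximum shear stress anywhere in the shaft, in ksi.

33.2 ksi

Under the same torque, τ_max = 16T/(πd³) is largest where d is smallest — segment CD (d = 34.1 mm).
τ_max = 16·1780/(π·(0.0341)³) = 2.286×10^8 Pa.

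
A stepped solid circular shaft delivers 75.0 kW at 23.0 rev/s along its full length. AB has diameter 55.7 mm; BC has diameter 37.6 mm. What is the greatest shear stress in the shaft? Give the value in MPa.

49.7 MPa

ω = 2π·23.0 = 144.5 rad/s, so T = P/ω = 75.0×10³ / 144.5 = 519.0 N·m.
Under the same torque, τ_max = 16T/(πd³) is largest where d is smallest — segment BC (d = 37.6 mm).
τ_max = 16·519.0/(π·(0.0376)³) = 4.972×10^7 Pa.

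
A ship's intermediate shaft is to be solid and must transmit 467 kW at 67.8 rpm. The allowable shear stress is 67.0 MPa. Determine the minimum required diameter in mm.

171 mm

ω = 2π·67.8/60 = 7.100 rad/s, so T = P/ω = 467×10³ / 7.100 = 65770 N·m.
For a solid shaft τ_max = 16T/(πd³), so d = (16T/(π τ_allow))^(1/3) = (16·65770/(π·6.70×10^7))^(1/3) = 0.1710 m.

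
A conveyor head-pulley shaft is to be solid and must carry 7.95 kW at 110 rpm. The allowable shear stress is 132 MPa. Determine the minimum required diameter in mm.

ω = 2π·110/60 = 11.52 rad/s, so T = P/ω = 7.95×10³ / 11.52 = 690.2 N·m.
For a solid shaft τ_max = 16T/(πd³), so d = (16T/(π τ_allow))^(1/3) = (16·690.2/(π·1.32×10^8))^(1/3) = 0.02986 m.

29.9 mm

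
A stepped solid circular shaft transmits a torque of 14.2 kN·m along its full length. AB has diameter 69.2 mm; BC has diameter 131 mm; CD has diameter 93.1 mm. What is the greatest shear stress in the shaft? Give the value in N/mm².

Under the same torque, τ_max = 16T/(πd³) is largest where d is smallest — segment AB (d = 69.2 mm).
τ_max = 16·14200/(π·(0.0692)³) = 2.182×10^8 Pa.

218 N/mm²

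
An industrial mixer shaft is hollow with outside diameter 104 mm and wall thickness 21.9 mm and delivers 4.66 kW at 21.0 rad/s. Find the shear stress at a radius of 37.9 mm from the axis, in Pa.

825000 Pa

ω = 21.0 rad/s, so T = P/ω = 4.66×10³ / 21.00 = 221.9 N·m.
J = π(d_o⁴ − d_i⁴)/32 = π(0.104⁴ − 0.0602⁴)/32 = 1.020×10^-5 m⁴.
Shear stress varies linearly with radius: τ = T·r/J = 221.9 × 0.0379 / 1.020×10^-5 = 8.249×10^5 Pa.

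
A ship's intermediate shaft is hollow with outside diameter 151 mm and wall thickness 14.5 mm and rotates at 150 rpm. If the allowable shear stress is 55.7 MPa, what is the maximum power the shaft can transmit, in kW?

339 kW

J = π(d_o⁴ − d_i⁴)/32 = π(0.151⁴ − 0.122⁴)/32 = 2.929×10^-5 m⁴.
T_max = τ_allow·J/r = 5.57×10^7 × 2.929×10^-5 / 0.0755 = 21610 N·m.
ω = 2π·150/60 = 15.71 rad/s, so P_max = T_max·ω = 3.394×10^5 W.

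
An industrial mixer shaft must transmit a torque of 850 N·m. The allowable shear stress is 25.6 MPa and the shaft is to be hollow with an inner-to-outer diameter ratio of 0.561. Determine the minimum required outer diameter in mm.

For a hollow shaft with d_i/d_o = 0.561: τ_max = 16T/(π d_o³ (1−k⁴)), so d_o = [16T/(π τ_allow (1−k⁴))]^(1/3) = [16·850.0/(π·2.56×10^7·0.9010)]^(1/3) = 0.05726 m.

57.3 mm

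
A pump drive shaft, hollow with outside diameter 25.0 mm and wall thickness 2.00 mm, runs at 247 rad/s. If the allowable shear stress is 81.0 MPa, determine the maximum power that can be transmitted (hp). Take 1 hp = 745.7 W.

J = π(d_o⁴ − d_i⁴)/32 = π(0.0250⁴ − 0.0210⁴)/32 = 1.926×10^-8 m⁴.
T_max = τ_allow·J/r = 8.10×10^7 × 1.926×10^-8 / 0.0125 = 124.8 N·m.
ω = 247 rad/s, so P_max = T_max·ω = 3.082×10^4 W.

41.3 hp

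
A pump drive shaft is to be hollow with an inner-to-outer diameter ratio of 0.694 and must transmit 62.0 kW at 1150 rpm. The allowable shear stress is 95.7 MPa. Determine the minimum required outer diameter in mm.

ω = 2π·1150/60 = 120.4 rad/s, so T = P/ω = 62.0×10³ / 120.4 = 514.8 N·m.
For a hollow shaft with d_i/d_o = 0.694: τ_max = 16T/(π d_o³ (1−k⁴)), so d_o = [16T/(π τ_allow (1−k⁴))]^(1/3) = [16·514.8/(π·9.57×10^7·0.7680)]^(1/3) = 0.03292 m.

32.9 mm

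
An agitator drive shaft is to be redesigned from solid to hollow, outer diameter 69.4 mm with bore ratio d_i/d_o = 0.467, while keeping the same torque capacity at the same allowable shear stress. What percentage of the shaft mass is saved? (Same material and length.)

Equal τ_max and T ⇒ the solid shaft needs d_s³ = d_o³(1−k⁴), so d_s = 69.4·(1−0.467⁴)^(1/3) = 68.28 mm.
Area ratio A_h/A_s = d_o²(1−k²)/d_s² = (1−k²)/(1−k⁴)^(2/3) = 0.8077.
Mass saving = 1 − 0.8077 = 19.2 %.

19.2 %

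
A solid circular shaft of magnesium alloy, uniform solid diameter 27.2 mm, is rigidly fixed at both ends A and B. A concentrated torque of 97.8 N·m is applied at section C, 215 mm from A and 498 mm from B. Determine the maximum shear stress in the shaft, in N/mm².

17.3 N/mm²

With uniform GJ and both ends fixed, compatibility θ_AC = θ_CB gives T_A·a = T_B·b, together with T_A + T_B = T₀.
T_A = T₀·b/(a+b) = 97.80·498/713.0 = 68.31 N·m; T_B = 29.49 N·m.
τ in each portion: τ_AC = 1.73×10^7 Pa, τ_CB = 7.46×10^6 Pa; maximum is in AC.
τ_max = T_AC·r/J = 68.31·0.0136/5.37×10^-8 = 1.729×10^7 Pa.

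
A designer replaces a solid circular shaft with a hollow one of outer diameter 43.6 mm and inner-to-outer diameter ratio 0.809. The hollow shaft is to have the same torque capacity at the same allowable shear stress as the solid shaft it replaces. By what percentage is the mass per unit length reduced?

49.8 %

Equal τ_max and T ⇒ the solid shaft needs d_s³ = d_o³(1−k⁴), so d_s = 43.6·(1−0.809⁴)^(1/3) = 36.19 mm.
Area ratio A_h/A_s = d_o²(1−k²)/d_s² = (1−k²)/(1−k⁴)^(2/3) = 0.5016.
Mass saving = 1 − 0.5016 = 49.8 %.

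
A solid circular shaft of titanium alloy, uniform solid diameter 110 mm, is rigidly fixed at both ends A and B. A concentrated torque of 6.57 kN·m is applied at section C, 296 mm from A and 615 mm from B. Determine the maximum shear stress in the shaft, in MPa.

17.0 MPa

With uniform GJ and both ends fixed, compatibility θ_AC = θ_CB gives T_A·a = T_B·b, together with T_A + T_B = T₀.
T_A = T₀·b/(a+b) = 6570·615/911.0 = 4435 N·m; T_B = 2135 N·m.
τ in each portion: τ_AC = 1.70×10^7 Pa, τ_CB = 8.17×10^6 Pa; maximum is in AC.
τ_max = T_AC·r/J = 4435·0.0550/1.44×10^-5 = 1.697×10^7 Pa.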